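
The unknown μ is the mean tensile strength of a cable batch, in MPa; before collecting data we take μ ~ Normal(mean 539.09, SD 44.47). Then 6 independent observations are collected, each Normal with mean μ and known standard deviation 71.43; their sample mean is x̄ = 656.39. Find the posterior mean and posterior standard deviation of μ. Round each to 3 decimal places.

With known σ, the Normal prior is conjugate. Weight on the data is w = (n/σ²)/(n/σ² + 1/τ₀²) = 0.00117595/(0.00117595+0.00050567) = 0.69930.
Posterior mean = w·x̄ + (1−w)·μ₀ = 0.69930·656.39 + 0.30070·539.09 = 621.118. Posterior variance = 1/(0.00117595+0.00050567) = 594.664, so SD = 24.386.

Posterior mean ≈ 621.118; posterior SD ≈ 24.386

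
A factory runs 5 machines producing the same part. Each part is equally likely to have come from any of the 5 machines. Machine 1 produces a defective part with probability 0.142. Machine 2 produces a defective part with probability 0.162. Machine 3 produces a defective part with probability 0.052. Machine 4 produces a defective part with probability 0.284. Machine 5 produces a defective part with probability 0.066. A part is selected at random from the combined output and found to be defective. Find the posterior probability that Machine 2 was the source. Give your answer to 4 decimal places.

P(defective|M1) = 0.142; P(defective|M2) = 0.162; P(defective|M3) = 0.052; P(defective|M4) = 0.284; P(defective|M5) = 0.066.
Prior × likelihood for each source: 0.2·0.142=0.02840, 0.2·0.162=0.03240, 0.2·0.052=0.01040, 0.2·0.284=0.05680, 0.2·0.066=0.01320. Summing gives P(defective) = 0.14120.
P(Machine 2 | defective) = 0.03240 / 0.14120 = 0.2295.

Posterior probability ≈ 0.2295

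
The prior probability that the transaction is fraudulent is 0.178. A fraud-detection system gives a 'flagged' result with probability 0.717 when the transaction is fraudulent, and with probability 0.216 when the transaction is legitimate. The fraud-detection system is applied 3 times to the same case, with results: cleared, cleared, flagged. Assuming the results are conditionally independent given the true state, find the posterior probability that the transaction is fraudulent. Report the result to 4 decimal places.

With H the event that the transaction is fraudulent, the joint likelihood of the observed sequence is P(data|H) = 0.283·0.283·0.717 = 0.057424 and P(data|¬H) = 0.784·0.784·0.216 = 0.13277.
Bayes: P(H|data) = 0.178·0.057424 / (0.178·0.057424 + 0.822·0.13277) = 0.010221/0.11935 = 0.0856.

Posterior P(H) ≈ 0.0856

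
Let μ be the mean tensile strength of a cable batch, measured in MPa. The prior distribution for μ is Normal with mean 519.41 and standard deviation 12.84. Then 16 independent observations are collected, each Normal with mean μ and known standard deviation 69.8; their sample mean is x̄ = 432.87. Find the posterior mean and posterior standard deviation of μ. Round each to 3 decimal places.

Posterior mean ≈ 489.013; posterior SD ≈ 10.342

Prior precision 1/τ₀² = 1/12.84² = 0.00606555; data precision n/σ² = 16/69.8² = 0.00328405.
Posterior precision = 0.00606555 + 0.00328405 = 0.00934959, giving posterior SD = 1/√0.00934959 = 10.342.
Posterior mean = (0.00606555·519.41 + 0.00328405·432.87) / 0.00934959 = 489.013.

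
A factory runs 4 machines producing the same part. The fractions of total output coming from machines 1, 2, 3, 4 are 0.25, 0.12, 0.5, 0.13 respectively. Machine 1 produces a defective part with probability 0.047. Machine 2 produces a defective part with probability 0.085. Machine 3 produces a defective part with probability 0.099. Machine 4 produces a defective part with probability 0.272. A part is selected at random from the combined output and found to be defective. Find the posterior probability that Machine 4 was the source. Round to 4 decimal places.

P(defective|M1) = 0.047; P(defective|M2) = 0.085; P(defective|M3) = 0.099; P(defective|M4) = 0.272.
Prior × likelihood for each source: 0.25·0.047=0.01175, 0.12·0.085=0.01020, 0.5·0.099=0.04950, 0.13·0.272=0.03536. Summing gives P(defective) = 0.10681.
P(Machine 4 | defective) = 0.03536 / 0.10681 = 0.3311.

Posterior probability ≈ 0.3311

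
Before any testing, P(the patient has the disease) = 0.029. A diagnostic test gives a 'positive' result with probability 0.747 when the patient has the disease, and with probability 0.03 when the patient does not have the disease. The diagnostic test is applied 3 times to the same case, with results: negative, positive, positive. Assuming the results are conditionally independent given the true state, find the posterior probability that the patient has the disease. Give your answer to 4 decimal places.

Posterior P(H) ≈ 0.8285

With H the event that the patient has the disease, the joint likelihood of the observed sequence is P(data|H) = 0.253·0.747·0.747 = 0.14118 and P(data|¬H) = 0.97·0.03·0.03 = 0.00087300.
Bayes: P(H|data) = 0.029·0.14118 / (0.029·0.14118 + 0.971·0.00087300) = 0.0040941/0.0049418 = 0.8285.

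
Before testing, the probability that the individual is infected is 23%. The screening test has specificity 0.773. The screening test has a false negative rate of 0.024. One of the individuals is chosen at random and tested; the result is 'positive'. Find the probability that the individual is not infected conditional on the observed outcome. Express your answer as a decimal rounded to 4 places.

P(¬H | E) ≈ 0.4378

Write H for 'the individual is infected'. Prior odds H:¬H = 0.23/0.77 = 0.29870. For the 'positive' outcome, the likelihood ratio is 0.976/0.227 = 4.2996.
Posterior odds = 0.29870 × 4.2996 = 1.2843, so P(H|E) = 1.2843/(1+1.2843) = 0.5622. Then P(¬H|E) = 1 − 0.5622 = 0.4378.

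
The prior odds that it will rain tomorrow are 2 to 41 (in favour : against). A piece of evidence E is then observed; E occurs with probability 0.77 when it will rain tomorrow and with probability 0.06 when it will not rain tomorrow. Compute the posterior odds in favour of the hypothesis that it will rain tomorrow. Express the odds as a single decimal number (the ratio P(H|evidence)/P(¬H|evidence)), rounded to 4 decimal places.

Prior odds = 2/41 = 0.048780.
Likelihood ratio for E = 0.77/0.06 = 12.833.
Posterior odds = prior odds × LR = 0.62602.

Posterior odds ≈ 0.6260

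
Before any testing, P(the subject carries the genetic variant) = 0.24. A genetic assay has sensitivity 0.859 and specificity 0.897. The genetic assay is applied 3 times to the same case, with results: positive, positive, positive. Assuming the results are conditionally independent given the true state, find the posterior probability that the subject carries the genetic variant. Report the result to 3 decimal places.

With H the event that the subject carries the genetic variant, the joint likelihood of the observed sequence is P(data|H) = 0.859·0.859·0.859 = 0.63384 and P(data|¬H) = 0.103·0.103·0.103 = 0.0010927.
Bayes: P(H|data) = 0.24·0.63384 / (0.24·0.63384 + 0.76·0.0010927) = 0.15212/0.15295 = 0.9946.

Posterior P(H) ≈ 0.995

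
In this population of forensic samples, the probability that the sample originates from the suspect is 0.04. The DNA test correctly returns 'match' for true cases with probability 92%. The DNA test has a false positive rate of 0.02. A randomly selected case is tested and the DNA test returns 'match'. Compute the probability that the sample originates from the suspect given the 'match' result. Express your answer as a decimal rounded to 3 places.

Write H for 'the sample originates from the suspect'. Prior odds H:¬H = 0.04/0.96 = 0.041667. For the 'match' outcome, the likelihood ratio is 0.92/0.02 = 46.000.
Posterior odds = 0.041667 × 46.000 = 1.9167, so P(H|E) = 1.9167/(1+1.9167) = 0.657.

P(H | E) ≈ 0.657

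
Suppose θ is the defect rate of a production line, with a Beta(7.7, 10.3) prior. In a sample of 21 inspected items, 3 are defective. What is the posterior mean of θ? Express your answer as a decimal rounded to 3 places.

Posterior mean ≈ 0.274

Observing 3 successes and 18 failures updates Beta(7.7, 10.3) by adding the success and failure counts to the two shape parameters: α = 7.7+3 = 10.7, β = 10.3+18 = 28.3.
Posterior mean = α/(α+β) = 10.7/39 = 0.274.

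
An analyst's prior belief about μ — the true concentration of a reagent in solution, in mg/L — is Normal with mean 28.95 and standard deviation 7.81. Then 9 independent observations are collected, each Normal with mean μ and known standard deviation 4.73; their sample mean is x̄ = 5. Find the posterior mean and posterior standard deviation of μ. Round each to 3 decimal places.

With known σ, the Normal prior is conjugate. Weight on the data is w = (n/σ²)/(n/σ² + 1/τ₀²) = 0.402272/(0.402272+0.0163945) = 0.96084.
Posterior mean = w·x̄ + (1−w)·μ₀ = 0.96084·5 + 0.039159·28.95 = 5.938. Posterior variance = 1/(0.402272+0.0163945) = 2.38853, so SD = 1.545.

Posterior mean ≈ 5.938; posterior SD ≈ 1.545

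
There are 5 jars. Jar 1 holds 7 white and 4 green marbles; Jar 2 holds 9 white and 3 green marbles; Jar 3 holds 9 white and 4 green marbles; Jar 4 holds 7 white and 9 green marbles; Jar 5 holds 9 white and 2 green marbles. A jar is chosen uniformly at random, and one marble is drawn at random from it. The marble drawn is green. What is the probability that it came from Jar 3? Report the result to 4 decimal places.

Posterior probability ≈ 0.1847

P(green|Jar 1) = 0.3636; P(green|Jar 2) = 0.25; P(green|Jar 3) = 0.3077; P(green|Jar 4) = 0.5625; P(green|Jar 5) = 0.1818.
Prior × likelihood for each source: 0.2·0.3636=0.07273, 0.2·0.25=0.05000, 0.2·0.3077=0.06154, 0.2·0.5625=0.1125, 0.2·0.1818=0.03636. Summing gives P(green) = 0.33313.
P(Jar 3 | green) = 0.06154 / 0.33313 = 0.1847.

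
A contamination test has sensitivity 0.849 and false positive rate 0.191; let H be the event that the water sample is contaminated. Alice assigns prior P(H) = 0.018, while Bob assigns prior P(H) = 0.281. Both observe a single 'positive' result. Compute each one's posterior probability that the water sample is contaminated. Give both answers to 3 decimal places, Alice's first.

P('+'|H) = 0.849, P('+'|¬H) = 0.191.
Alice: numerator 0.849·0.018 = 0.015282; evidence = 0.015282+0.191·0.982 = 0.20284; posterior = 0.075.
Bob: numerator 0.849·0.281 = 0.23857; evidence = 0.23857+0.191·0.719 = 0.37590; posterior = 0.635.

Alice: 0.075; Bob: 0.635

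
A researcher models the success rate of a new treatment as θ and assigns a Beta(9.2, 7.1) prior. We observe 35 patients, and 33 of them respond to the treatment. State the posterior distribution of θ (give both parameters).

The binomial likelihood is conjugate to the Beta prior: with 33 successes and 2 failures, the posterior is Beta(9.2+33, 7.1+2) = Beta(42.2, 9.1).

Posterior: Beta(42.2, 9.1)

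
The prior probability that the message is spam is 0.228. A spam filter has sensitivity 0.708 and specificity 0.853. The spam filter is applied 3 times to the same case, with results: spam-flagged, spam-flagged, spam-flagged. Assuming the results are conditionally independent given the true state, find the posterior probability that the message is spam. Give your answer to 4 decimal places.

Posterior P(H) ≈ 0.9706

With H the event that the message is spam, the joint likelihood of the observed sequence is P(data|H) = 0.708·0.708·0.708 = 0.35489 and P(data|¬H) = 0.147·0.147·0.147 = 0.0031765.
Bayes: P(H|data) = 0.228·0.35489 / (0.228·0.35489 + 0.772·0.0031765) = 0.080916/0.083368 = 0.9706.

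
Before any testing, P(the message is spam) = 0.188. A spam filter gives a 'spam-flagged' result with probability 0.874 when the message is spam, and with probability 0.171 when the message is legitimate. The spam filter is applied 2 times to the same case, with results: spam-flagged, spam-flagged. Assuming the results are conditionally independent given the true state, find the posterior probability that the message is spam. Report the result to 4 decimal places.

Let H be the event that the message is spam; start with P(H) = 0.188. P('spam-flagged'|H) = 0.874, P('spam-flagged'|¬H) = 0.171.
Update on result 1 ('spam-flagged'): P(H) ← 0.874·0.1880 / (0.874·0.1880 + 0.171·0.8120) = 0.16431/0.30316 = 0.5420.
Update on result 2 ('spam-flagged'): P(H) ← 0.874·0.5420 / (0.874·0.5420 + 0.171·0.4580) = 0.47370/0.55202 = 0.8581.

Posterior P(H) ≈ 0.8581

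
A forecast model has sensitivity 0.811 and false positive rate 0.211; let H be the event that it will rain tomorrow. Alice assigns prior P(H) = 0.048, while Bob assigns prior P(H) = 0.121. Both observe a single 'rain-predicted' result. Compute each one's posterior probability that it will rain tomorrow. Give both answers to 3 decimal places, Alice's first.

The likelihood ratio for a 'rain-predicted' result is 0.811/0.211 = 3.8436.
Alice: prior odds 0.048/0.952 = 0.050420; posterior odds 0.19380; posterior probability 0.162.
Bob: prior odds 0.121/0.879 = 0.13766; posterior odds 0.52910; posterior probability 0.346.

Alice: 0.162; Bob: 0.346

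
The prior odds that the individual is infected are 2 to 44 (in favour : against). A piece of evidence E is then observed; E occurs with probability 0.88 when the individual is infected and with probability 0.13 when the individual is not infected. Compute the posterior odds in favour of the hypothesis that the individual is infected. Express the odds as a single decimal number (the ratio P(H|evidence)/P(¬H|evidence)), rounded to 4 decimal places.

Posterior odds ≈ 0.3077

Prior odds = 2/44 = 0.045455. In log-odds, ln(0.045455) = -3.0910.
Add log likelihood ratio: ln(6.7692) = 1.9124.
Posterior log-odds = -1.1787, so posterior odds = exp(-1.1787) = 0.30769.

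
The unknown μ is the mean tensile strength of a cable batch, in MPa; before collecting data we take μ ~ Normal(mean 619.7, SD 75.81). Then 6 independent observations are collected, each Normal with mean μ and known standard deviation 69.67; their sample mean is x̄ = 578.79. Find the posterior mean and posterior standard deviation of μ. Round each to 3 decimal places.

Posterior mean ≈ 583.838; posterior SD ≈ 26.630

Prior precision 1/τ₀² = 1/75.81² = 0.00017400; data precision n/σ² = 6/69.67² = 0.00123612.
Posterior precision = 0.00017400 + 0.00123612 = 0.00141012, giving posterior SD = 1/√0.00141012 = 26.630.
Posterior mean = (0.00017400·619.7 + 0.00123612·578.79) / 0.00141012 = 583.838.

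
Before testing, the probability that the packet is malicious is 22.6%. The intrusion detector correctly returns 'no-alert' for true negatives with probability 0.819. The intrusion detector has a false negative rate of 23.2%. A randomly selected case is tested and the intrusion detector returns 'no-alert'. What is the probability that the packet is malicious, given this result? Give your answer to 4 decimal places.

P(H | E) ≈ 0.0764

Let H be the event that the packet is malicious. P(H) = 0.226, so P(¬H) = 0.774. With E the 'no-alert' result, P(E|H) = 0.232 and P(E|¬H) = 0.819.
P(E) = 0.232·0.226 + 0.819·0.774 = 0.052432 + 0.63391 = 0.68634.
By Bayes' theorem, P(H|E) = 0.052432 / 0.68634 = 0.0764.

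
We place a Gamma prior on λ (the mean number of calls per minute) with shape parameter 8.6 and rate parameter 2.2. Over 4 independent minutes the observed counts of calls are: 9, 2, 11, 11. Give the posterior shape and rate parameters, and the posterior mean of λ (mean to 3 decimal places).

Posterior: Gamma(shape=41.6, rate=6.2); mean ≈ 6.710

Total count ∑xᵢ = 33 over n = 4 minutes.
Gamma is conjugate to the Poisson likelihood: posterior is Gamma(shape = 8.6+33 = 41.6, rate = 2.2+4 = 6.2).
E[λ | data] = 41.6/6.2 = 6.710.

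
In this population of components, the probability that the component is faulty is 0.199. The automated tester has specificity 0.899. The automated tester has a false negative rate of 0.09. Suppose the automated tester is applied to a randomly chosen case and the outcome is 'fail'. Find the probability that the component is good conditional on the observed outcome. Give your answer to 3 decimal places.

P(¬H | E) ≈ 0.309

Write H for 'the component is faulty'. Prior odds H:¬H = 0.199/0.801 = 0.24844. For the 'fail' outcome, the likelihood ratio is 0.91/0.101 = 9.0099.
Posterior odds = 0.24844 × 9.0099 = 2.2384, so P(H|E) = 2.2384/(1+2.2384) = 0.691. Then P(¬H|E) = 1 − 0.691 = 0.309.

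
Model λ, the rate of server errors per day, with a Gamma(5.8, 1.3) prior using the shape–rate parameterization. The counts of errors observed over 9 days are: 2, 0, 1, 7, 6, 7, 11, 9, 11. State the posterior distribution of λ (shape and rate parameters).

The Poisson likelihood adds the total count to the shape and the number of exposure periods to the rate. Here ∑xᵢ = 54 and n = 9, so shape 5.8→59.8 and rate 1.3→10.3.

Posterior: Gamma(shape=59.8, rate=10.3)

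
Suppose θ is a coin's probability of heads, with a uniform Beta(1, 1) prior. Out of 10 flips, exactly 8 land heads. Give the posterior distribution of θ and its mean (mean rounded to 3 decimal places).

Observing 8 successes and 2 failures updates Beta(1, 1) by adding the success and failure counts to the two shape parameters: α = 1+8 = 9, β = 1+2 = 3.
E[θ | data] = 9/(9+3) = 0.750.

Posterior: Beta(9, 3); mean ≈ 0.750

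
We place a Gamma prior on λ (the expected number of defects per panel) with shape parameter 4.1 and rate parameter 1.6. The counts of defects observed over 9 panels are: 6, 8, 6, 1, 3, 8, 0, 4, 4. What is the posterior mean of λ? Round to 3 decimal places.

Posterior mean ≈ 4.160

Total count ∑xᵢ = 40 over n = 9 panels.
Gamma is conjugate to the Poisson likelihood: posterior is Gamma(shape = 4.1+40 = 44.1, rate = 1.6+9 = 10.6).
Posterior mean = shape/rate = 44.1/10.6 = 4.160.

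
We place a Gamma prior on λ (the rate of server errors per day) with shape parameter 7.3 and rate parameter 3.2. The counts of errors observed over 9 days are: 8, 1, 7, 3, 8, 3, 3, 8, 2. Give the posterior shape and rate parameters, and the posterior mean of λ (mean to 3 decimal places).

Total count ∑xᵢ = 43 over n = 9 days.
Gamma is conjugate to the Poisson likelihood: posterior is Gamma(shape = 7.3+43 = 50.3, rate = 3.2+9 = 12.2).
Posterior mean = shape/rate = 50.3/12.2 = 4.123.

Posterior: Gamma(shape=50.3, rate=12.2); mean ≈ 4.123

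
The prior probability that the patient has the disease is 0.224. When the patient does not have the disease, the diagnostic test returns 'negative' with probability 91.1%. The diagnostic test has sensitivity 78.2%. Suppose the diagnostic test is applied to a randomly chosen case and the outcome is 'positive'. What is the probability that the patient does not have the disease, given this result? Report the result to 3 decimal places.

Write H for 'the patient has the disease'. Prior odds H:¬H = 0.224/0.776 = 0.28866. For the 'positive' outcome, the likelihood ratio is 0.782/0.089 = 8.7865.
Posterior odds = 0.28866 × 8.7865 = 2.5363, so P(H|E) = 2.5363/(1+2.5363) = 0.717. Then P(¬H|E) = 1 − 0.717 = 0.283.

P(¬H | E) ≈ 0.283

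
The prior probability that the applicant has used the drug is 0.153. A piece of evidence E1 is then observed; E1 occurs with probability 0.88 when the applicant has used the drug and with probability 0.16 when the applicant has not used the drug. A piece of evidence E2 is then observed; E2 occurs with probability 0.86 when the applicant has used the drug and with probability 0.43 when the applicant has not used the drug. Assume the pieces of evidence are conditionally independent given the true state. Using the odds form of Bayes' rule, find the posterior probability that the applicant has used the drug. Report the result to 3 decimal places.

Posterior probability ≈ 0.665

Prior odds = 0.153/(1−0.153) = 0.18064. In log-odds, ln(0.18064) = -1.7113.
Add log likelihood ratios: ln(5.5000) + ln(2.0000) = 2.3979.
Posterior log-odds = 0.68663, so posterior odds = exp(0.68663) = 1.9870. Converting, P(H|E) = 1.9870/2.9870 = 0.665.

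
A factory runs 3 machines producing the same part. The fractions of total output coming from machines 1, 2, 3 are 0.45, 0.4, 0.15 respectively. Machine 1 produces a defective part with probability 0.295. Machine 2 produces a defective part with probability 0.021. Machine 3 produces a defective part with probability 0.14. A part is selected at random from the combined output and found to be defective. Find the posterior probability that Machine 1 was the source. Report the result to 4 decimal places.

Posterior probability ≈ 0.8187

Tabulate prior·likelihood by source: [1] prior 0.45, lik 0.295, product 0.1328; [2] prior 0.4, lik 0.021, product 0.008400; [3] prior 0.15, lik 0.14, product 0.02100.
Normalizing constant = 0.16215; the posterior for Machine 1 is its product over the sum, 0.1328/0.16215 = 0.8187.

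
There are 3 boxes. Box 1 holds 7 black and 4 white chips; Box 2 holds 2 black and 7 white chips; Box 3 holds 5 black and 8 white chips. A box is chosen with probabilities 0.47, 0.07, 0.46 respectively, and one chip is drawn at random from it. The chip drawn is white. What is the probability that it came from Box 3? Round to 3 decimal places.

P(white|Box 1) = 0.3636; P(white|Box 2) = 0.7778; P(white|Box 3) = 0.6154.
Prior × likelihood for each source: 0.47·0.3636=0.1709, 0.07·0.7778=0.05444, 0.46·0.6154=0.2831. Summing gives P(white) = 0.50843.
P(Box 3 | white) = 0.2831 / 0.50843 = 0.557.

Posterior probability ≈ 0.557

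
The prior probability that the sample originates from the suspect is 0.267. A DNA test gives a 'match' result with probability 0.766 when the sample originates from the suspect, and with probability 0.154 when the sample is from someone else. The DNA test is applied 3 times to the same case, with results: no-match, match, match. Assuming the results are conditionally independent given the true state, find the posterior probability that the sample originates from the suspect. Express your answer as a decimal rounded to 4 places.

With H the event that the sample originates from the suspect, the joint likelihood of the observed sequence is P(data|H) = 0.234·0.766·0.766 = 0.13730 and P(data|¬H) = 0.846·0.154·0.154 = 0.020064.
Bayes: P(H|data) = 0.267·0.13730 / (0.267·0.13730 + 0.733·0.020064) = 0.036659/0.051366 = 0.7137.

Posterior P(H) ≈ 0.7137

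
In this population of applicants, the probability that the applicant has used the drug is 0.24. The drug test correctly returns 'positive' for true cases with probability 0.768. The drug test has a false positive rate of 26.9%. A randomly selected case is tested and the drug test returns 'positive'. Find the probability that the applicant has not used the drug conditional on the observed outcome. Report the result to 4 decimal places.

Let H be the event that the applicant has used the drug. P(H) = 0.24, so P(¬H) = 0.76. With E the 'positive' result, P(E|H) = 0.768 and P(E|¬H) = 0.269.
P(E) = 0.768·0.24 + 0.269·0.76 = 0.18432 + 0.20444 = 0.38876.
By Bayes' theorem, P(H|E) = 0.18432 / 0.38876 = 0.4741. Hence P(¬H|E) = 1 − 0.4741 = 0.5259.

P(¬H | E) ≈ 0.5259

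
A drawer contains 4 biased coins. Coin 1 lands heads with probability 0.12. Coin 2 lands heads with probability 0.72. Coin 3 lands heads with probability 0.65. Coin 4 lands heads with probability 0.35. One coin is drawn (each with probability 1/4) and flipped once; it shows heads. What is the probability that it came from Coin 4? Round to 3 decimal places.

Tabulate prior·likelihood by source: [1] prior 0.25, lik 0.12, product 0.03000; [2] prior 0.25, lik 0.72, product 0.1800; [3] prior 0.25, lik 0.65, product 0.1625; [4] prior 0.25, lik 0.35, product 0.08750.
Normalizing constant = 0.46000; the posterior for Coin 4 is its product over the sum, 0.08750/0.46000 = 0.190.

Posterior probability ≈ 0.190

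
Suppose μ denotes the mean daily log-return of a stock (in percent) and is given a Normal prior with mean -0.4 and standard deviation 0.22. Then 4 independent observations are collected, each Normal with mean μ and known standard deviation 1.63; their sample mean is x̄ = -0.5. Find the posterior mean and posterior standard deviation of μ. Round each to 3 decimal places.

With known σ, the Normal prior is conjugate. Weight on the data is w = (n/σ²)/(n/σ² + 1/τ₀²) = 1.50551/(1.50551+20.6612) = 0.067918.
Posterior mean = w·x̄ + (1−w)·μ₀ = 0.067918·-0.5 + 0.93208·-0.4 = -0.407. Posterior variance = 1/(1.50551+20.6612) = 0.0451128, so SD = 0.212.

Posterior mean ≈ -0.407; posterior SD ≈ 0.212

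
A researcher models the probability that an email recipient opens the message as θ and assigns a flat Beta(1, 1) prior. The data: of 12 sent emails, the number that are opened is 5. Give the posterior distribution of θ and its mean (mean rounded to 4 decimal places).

Posterior: Beta(6, 8); mean ≈ 0.4286

Observing 5 successes and 7 failures updates Beta(1, 1) by adding the success and failure counts to the two shape parameters: α = 1+5 = 6, β = 1+7 = 8.
E[θ | data] = 6/(6+8) = 0.4286.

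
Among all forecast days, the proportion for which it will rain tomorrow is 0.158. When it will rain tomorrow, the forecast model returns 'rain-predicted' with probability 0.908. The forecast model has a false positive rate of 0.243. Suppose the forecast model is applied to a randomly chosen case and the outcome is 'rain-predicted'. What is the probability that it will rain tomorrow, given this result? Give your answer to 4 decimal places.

P(H | E) ≈ 0.4122

Write H for 'it will rain tomorrow'. Prior odds H:¬H = 0.158/0.842 = 0.18765. For the 'rain-predicted' outcome, the likelihood ratio is 0.908/0.243 = 3.7366.
Posterior odds = 0.18765 × 3.7366 = 0.70117, so P(H|E) = 0.70117/(1+0.70117) = 0.4122.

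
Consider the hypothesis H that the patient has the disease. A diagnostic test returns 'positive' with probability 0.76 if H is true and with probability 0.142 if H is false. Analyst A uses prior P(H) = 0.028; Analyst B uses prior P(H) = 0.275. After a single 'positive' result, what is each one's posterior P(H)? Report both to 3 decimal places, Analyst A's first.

P('+'|H) = 0.76, P('+'|¬H) = 0.142.
Analyst A: numerator 0.76·0.028 = 0.021280; evidence = 0.021280+0.142·0.972 = 0.15930; posterior = 0.134.
Analyst B: numerator 0.76·0.275 = 0.20900; evidence = 0.20900+0.142·0.725 = 0.31195; posterior = 0.670.

Analyst A: 0.134; Analyst B: 0.670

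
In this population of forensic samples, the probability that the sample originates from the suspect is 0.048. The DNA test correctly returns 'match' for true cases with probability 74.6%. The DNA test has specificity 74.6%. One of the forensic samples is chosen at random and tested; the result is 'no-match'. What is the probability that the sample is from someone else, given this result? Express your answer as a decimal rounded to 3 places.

Let H be the event that the sample originates from the suspect. P(H) = 0.048, so P(¬H) = 0.952. With E the 'no-match' result, P(E|H) = 0.254 and P(E|¬H) = 0.746.
P(E) = 0.254·0.048 + 0.746·0.952 = 0.012192 + 0.71019 = 0.72238.
By Bayes' theorem, P(H|E) = 0.012192 / 0.72238 = 0.017. Hence P(¬H|E) = 1 − 0.017 = 0.983.

P(¬H | E) ≈ 0.983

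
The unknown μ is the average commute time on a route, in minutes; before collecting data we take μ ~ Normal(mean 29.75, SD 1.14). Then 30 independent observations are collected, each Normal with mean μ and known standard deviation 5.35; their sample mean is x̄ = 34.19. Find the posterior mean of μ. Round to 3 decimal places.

Posterior mean ≈ 32.310

Prior precision 1/τ₀² = 1/1.14² = 0.769468; data precision n/σ² = 30/5.35² = 1.04813.
Posterior precision = 0.769468 + 1.04813 = 1.81759.
Posterior mean = (0.769468·29.75 + 1.04813·34.19) / 1.81759 = 32.310.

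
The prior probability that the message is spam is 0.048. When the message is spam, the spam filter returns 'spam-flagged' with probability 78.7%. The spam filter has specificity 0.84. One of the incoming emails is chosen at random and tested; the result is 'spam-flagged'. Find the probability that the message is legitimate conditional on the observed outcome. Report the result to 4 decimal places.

Write H for 'the message is spam'. Prior odds H:¬H = 0.048/0.952 = 0.050420. For the 'spam-flagged' outcome, the likelihood ratio is 0.787/0.16 = 4.9188.
Posterior odds = 0.050420 × 4.9188 = 0.24800, so P(H|E) = 0.24800/(1+0.24800) = 0.1987. Then P(¬H|E) = 1 − 0.1987 = 0.8013.

P(¬H | E) ≈ 0.8013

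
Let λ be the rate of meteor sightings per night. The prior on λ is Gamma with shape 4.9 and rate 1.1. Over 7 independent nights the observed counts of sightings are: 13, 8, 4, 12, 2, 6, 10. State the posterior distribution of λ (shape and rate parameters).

Total count ∑xᵢ = 55 over n = 7 nights.
Gamma is conjugate to the Poisson likelihood: posterior is Gamma(shape = 4.9+55 = 59.9, rate = 1.1+7 = 8.1).

Posterior: Gamma(shape=59.9, rate=8.1)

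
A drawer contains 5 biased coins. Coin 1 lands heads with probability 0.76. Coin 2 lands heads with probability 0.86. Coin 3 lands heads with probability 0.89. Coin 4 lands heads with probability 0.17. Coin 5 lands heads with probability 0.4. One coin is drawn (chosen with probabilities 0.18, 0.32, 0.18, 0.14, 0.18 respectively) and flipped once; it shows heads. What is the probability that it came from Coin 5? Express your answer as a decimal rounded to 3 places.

Tabulate prior·likelihood by source: [1] prior 0.18, lik 0.76, product 0.1368; [2] prior 0.32, lik 0.86, product 0.2752; [3] prior 0.18, lik 0.89, product 0.1602; [4] prior 0.14, lik 0.17, product 0.02380; [5] prior 0.18, lik 0.4, product 0.07200.
Normalizing constant = 0.66800; the posterior for Coin 5 is its product over the sum, 0.07200/0.66800 = 0.108.

Posterior probability ≈ 0.108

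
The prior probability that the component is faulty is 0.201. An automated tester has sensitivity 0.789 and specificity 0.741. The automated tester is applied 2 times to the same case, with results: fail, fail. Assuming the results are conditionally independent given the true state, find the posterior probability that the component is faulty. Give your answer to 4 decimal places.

With H the event that the component is faulty, the joint likelihood of the observed sequence is P(data|H) = 0.789·0.789 = 0.62252 and P(data|¬H) = 0.259·0.259 = 0.067081.
Bayes: P(H|data) = 0.201·0.62252 / (0.201·0.62252 + 0.799·0.067081) = 0.12513/0.17872 = 0.7001.

Posterior P(H) ≈ 0.7001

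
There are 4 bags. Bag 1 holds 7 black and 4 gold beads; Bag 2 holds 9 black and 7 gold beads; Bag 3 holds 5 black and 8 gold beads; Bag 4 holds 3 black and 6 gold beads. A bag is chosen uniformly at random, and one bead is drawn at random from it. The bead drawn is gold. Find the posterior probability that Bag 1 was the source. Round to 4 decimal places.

Posterior probability ≈ 0.1746

Tabulate prior·likelihood by source: [1] prior 0.25, lik 0.3636, product 0.09091; [2] prior 0.25, lik 0.4375, product 0.1094; [3] prior 0.25, lik 0.6154, product 0.1538; [4] prior 0.25, lik 0.6667, product 0.1667.
Normalizing constant = 0.52080; the posterior for Bag 1 is its product over the sum, 0.09091/0.52080 = 0.1746.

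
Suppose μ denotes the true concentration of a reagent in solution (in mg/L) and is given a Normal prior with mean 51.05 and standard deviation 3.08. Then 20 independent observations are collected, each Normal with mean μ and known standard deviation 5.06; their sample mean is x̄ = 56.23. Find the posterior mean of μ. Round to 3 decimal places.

Posterior mean ≈ 55.614

With known σ, the Normal prior is conjugate. Weight on the data is w = (n/σ²)/(n/σ² + 1/τ₀²) = 0.781140/(0.781140+0.105414) = 0.88110.
Posterior mean = w·x̄ + (1−w)·μ₀ = 0.88110·56.23 + 0.11890·51.05 = 55.614.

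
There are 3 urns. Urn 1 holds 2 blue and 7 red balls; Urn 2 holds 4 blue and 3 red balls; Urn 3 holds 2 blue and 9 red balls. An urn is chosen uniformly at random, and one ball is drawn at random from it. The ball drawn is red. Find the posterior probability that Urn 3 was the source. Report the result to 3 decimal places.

Tabulate prior·likelihood by source: [1] prior 0.333333, lik 0.7778, product 0.2593; [2] prior 0.333333, lik 0.4286, product 0.1429; [3] prior 0.333333, lik 0.8182, product 0.2727.
Normalizing constant = 0.67484; the posterior for Urn 3 is its product over the sum, 0.2727/0.67484 = 0.404.

Posterior probability ≈ 0.404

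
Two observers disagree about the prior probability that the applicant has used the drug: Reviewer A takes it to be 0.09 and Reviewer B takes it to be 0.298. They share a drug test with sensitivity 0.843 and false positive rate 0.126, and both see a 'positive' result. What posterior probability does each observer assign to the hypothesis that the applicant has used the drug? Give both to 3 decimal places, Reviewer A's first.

The likelihood ratio for a 'positive' result is 0.843/0.126 = 6.6905.
Reviewer A: prior odds 0.09/0.91 = 0.098901; posterior odds 0.66170; posterior probability 0.398.
Reviewer B: prior odds 0.298/0.702 = 0.42450; posterior odds 2.8401; posterior probability 0.740.

Reviewer A: 0.398; Reviewer B: 0.740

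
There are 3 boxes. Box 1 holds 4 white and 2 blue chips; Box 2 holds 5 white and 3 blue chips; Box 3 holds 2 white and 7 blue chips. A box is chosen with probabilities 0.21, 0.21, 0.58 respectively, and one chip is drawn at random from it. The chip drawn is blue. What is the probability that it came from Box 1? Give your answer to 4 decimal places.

P(blue|Box 1) = 0.3333; P(blue|Box 2) = 0.375; P(blue|Box 3) = 0.7778.
Prior × likelihood for each source: 0.21·0.3333=0.07000, 0.21·0.375=0.07875, 0.58·0.7778=0.4511. Summing gives P(blue) = 0.59986.
P(Box 1 | blue) = 0.07000 / 0.59986 = 0.1167.

Posterior probability ≈ 0.1167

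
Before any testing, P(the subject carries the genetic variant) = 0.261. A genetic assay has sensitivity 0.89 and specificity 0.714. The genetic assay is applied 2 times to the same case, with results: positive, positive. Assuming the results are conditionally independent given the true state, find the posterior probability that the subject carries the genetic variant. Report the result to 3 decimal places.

Posterior P(H) ≈ 0.774

Let H be the event that the subject carries the genetic variant; start with P(H) = 0.261. P('positive'|H) = 0.89, P('positive'|¬H) = 0.286.
Update on result 1 ('positive'): P(H) ← 0.89·0.2610 / (0.89·0.2610 + 0.286·0.7390) = 0.23229/0.44364 = 0.5236.
Update on result 2 ('positive'): P(H) ← 0.89·0.5236 / (0.89·0.5236 + 0.286·0.4764) = 0.46600/0.60225 = 0.7738.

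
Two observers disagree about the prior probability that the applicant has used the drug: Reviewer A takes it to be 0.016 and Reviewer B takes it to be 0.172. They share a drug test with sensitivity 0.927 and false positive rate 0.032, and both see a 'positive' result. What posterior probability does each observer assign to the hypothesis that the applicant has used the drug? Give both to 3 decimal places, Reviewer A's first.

Reviewer A: 0.320; Reviewer B: 0.858

P('+'|H) = 0.927, P('+'|¬H) = 0.032.
Reviewer A: numerator 0.927·0.016 = 0.014832; evidence = 0.014832+0.032·0.984 = 0.046320; posterior = 0.320.
Reviewer B: numerator 0.927·0.172 = 0.15944; evidence = 0.15944+0.032·0.828 = 0.18594; posterior = 0.858.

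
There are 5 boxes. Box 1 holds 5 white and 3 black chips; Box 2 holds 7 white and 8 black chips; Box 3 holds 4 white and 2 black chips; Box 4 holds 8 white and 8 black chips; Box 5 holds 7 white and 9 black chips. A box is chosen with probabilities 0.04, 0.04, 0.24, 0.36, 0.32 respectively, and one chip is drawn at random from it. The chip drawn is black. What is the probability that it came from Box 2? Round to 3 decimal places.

P(black|Box 1) = 0.375; P(black|Box 2) = 0.5333; P(black|Box 3) = 0.3333; P(black|Box 4) = 0.5; P(black|Box 5) = 0.5625.
Prior × likelihood for each source: 0.04·0.375=0.01500, 0.04·0.5333=0.02133, 0.24·0.3333=0.08000, 0.36·0.5=0.1800, 0.32·0.5625=0.1800. Summing gives P(black) = 0.47633.
P(Box 2 | black) = 0.02133 / 0.47633 = 0.045.

Posterior probability ≈ 0.045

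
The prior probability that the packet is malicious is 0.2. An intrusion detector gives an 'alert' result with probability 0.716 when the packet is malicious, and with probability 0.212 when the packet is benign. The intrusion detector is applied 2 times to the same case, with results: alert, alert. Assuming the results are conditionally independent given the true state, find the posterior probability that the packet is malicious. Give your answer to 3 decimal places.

Let H be the event that the packet is malicious; start with P(H) = 0.2. P('alert'|H) = 0.716, P('alert'|¬H) = 0.212.
Update on result 1 ('alert'): P(H) ← 0.716·0.2000 / (0.716·0.2000 + 0.212·0.8000) = 0.14320/0.31280 = 0.4578.
Update on result 2 ('alert'): P(H) ← 0.716·0.4578 / (0.716·0.4578 + 0.212·0.5422) = 0.32779/0.44273 = 0.7404.

Posterior P(H) ≈ 0.740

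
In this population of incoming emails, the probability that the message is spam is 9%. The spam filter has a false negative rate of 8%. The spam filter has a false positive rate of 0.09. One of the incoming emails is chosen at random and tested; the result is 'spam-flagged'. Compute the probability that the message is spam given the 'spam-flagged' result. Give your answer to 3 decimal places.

P(H | E) ≈ 0.503

Write H for 'the message is spam'. Prior odds H:¬H = 0.09/0.91 = 0.098901. For the 'spam-flagged' outcome, the likelihood ratio is 0.92/0.09 = 10.222.
Posterior odds = 0.098901 × 10.222 = 1.0110, so P(H|E) = 1.0110/(1+1.0110) = 0.503.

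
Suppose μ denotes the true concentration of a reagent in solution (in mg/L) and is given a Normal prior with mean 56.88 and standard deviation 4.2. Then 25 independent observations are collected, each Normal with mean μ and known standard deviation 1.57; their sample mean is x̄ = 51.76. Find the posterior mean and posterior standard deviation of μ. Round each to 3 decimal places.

With known σ, the Normal prior is conjugate. Weight on the data is w = (n/σ²)/(n/σ² + 1/τ₀²) = 10.1424/(10.1424+0.0566893) = 0.99444.
Posterior mean = w·x̄ + (1−w)·μ₀ = 0.99444·51.76 + 0.0055583·56.88 = 51.788. Posterior variance = 1/(10.1424+0.0566893) = 0.0980480, so SD = 0.313.

Posterior mean ≈ 51.788; posterior SD ≈ 0.313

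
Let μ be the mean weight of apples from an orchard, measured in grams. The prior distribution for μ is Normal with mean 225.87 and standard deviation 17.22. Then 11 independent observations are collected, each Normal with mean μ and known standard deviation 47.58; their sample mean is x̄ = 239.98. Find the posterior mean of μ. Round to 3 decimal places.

Posterior mean ≈ 234.199

Prior precision 1/τ₀² = 1/17.22² = 0.00337236; data precision n/σ² = 11/47.58² = 0.00485897.
Posterior precision = 0.00337236 + 0.00485897 = 0.00823132.
Posterior mean = (0.00337236·225.87 + 0.00485897·239.98) / 0.00823132 = 234.199.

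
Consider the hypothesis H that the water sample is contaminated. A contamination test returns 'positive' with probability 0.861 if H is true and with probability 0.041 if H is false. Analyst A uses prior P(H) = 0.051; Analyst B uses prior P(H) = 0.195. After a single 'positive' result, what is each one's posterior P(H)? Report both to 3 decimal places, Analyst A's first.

Analyst A: 0.530; Analyst B: 0.836

P('+'|H) = 0.861, P('+'|¬H) = 0.041.
Analyst A: numerator 0.861·0.051 = 0.043911; evidence = 0.043911+0.041·0.949 = 0.082820; posterior = 0.530.
Analyst B: numerator 0.861·0.195 = 0.16790; evidence = 0.16790+0.041·0.805 = 0.20090; posterior = 0.836.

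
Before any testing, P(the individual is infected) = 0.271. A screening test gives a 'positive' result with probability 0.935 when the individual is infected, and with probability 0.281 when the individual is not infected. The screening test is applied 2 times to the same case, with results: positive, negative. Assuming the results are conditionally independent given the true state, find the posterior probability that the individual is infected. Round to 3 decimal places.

Posterior P(H) ≈ 0.101

With H the event that the individual is infected, the joint likelihood of the observed sequence is P(data|H) = 0.935·0.065 = 0.060775 and P(data|¬H) = 0.281·0.719 = 0.20204.
Bayes: P(H|data) = 0.271·0.060775 / (0.271·0.060775 + 0.729·0.20204) = 0.016470/0.16376 = 0.1006.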